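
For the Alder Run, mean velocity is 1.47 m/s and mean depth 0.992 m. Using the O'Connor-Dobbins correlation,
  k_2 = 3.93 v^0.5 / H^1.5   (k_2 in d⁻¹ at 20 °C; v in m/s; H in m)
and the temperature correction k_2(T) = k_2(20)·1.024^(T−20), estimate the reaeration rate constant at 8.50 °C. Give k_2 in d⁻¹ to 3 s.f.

k_2 ≈ 3.67 d⁻¹

k_2(20) = 3.93 × 1.47^0.5 / 0.992^1.5 = 3.93 × 1.212 / 0.9880 = 4.823 d⁻¹.
k_2(8.50) = 4.823 × 1.024^(8.50−20) = 4.823 × 0.7613 = 3.671 d⁻¹.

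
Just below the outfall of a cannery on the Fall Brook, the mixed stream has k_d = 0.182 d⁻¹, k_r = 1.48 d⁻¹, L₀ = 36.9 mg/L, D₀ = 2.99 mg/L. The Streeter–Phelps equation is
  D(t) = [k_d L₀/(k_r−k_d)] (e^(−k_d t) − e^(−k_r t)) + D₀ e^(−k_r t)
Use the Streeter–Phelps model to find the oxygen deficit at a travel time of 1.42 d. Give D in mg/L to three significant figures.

k_d L₀/(k_r−k_d) = 0.182×36.9/(1.48−0.182) = 6.716/1.298 = 5.174 mg/L.
e^(−k_d t) = e^(−0.182×1.420) = 0.7723; e^(−k_r t) = e^(−1.48×1.420) = 0.1223.
D = 5.174 × (0.7723 − 0.1223) + 2.99 × 0.1223 = 3.363 + 0.3656 = 3.729 mg/L.

D ≈ 3.73 mg/L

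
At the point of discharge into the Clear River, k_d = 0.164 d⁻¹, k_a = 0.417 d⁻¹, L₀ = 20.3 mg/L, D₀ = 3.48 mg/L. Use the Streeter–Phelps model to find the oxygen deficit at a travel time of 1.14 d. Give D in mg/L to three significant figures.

D ≈ 4.90 mg/L

k_d L₀/(k_a−k_d) = 0.164×20.3/(0.417−0.164) = 3.329/0.2530 = 13.16 mg/L.
e^(−k_d t) = e^(−0.164×1.140) = 0.8295; e^(−k_a t) = e^(−0.417×1.140) = 0.6216.
D = 13.16 × (0.8295 − 0.6216) + 3.48 × 0.6216 = 2.735 + 2.163 = 4.898 mg/L.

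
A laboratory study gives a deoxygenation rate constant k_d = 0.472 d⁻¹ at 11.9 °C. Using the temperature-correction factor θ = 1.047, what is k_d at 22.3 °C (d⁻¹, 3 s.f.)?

k_d(T₂) = k_d(T₁) · θ^(T₂−T₁) = 0.472 × 1.047^(22.3−11.9)
= 0.472 × 1.047^10.4 = 0.472 × 1.612 = 0.7610 d⁻¹.

k_d ≈ 0.761 d⁻¹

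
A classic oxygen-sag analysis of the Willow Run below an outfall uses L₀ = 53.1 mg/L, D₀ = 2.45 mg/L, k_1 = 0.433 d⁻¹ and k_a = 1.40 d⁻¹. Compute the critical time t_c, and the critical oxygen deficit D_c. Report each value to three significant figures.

With k_a/k_1 = 3.233 and 1 − D₀(k_a−k_1)/(k_1 L₀) = 0.8970,
t_c = ln(3.233 × 0.8970) / (1.40 − 0.433) = ln(2.900) / 0.9670 = 1.065/0.9670 = 1.101 d.
D_c = (k_1/k_a) L₀ e^(−k_1 t_c) = (0.433/1.40) × 53.1 × e^(−0.433×1.101) = 0.3093 × 53.1 × 0.6208 = 10.20 mg/L.

t_c ≈ 1.10 d; D_c ≈ 10.2 mg/L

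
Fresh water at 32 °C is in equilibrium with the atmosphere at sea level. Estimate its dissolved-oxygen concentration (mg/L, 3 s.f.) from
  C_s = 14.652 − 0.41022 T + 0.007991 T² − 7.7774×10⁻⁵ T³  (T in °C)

C_s ≈ 7.16 mg/L

C_s = 14.652 − 0.41022×32 + 0.007991×32² − 7.7774×10⁻⁵×32³ = 7.159 mg/L.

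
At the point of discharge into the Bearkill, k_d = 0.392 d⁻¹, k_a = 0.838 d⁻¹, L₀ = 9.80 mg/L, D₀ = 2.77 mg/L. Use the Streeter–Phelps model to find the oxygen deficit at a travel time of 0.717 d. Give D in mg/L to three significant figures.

D ≈ 3.30 mg/L

k_d L₀/(k_a−k_d) = 0.392×9.80/(0.838−0.392) = 3.842/0.4460 = 8.613 mg/L.
e^(−k_d t) = e^(−0.392×0.7170) = 0.7550; e^(−k_a t) = e^(−0.838×0.7170) = 0.5483.
D = 8.613 × (0.7550 − 0.5483) + 2.77 × 0.5483 = 1.780 + 1.519 = 3.299 mg/L.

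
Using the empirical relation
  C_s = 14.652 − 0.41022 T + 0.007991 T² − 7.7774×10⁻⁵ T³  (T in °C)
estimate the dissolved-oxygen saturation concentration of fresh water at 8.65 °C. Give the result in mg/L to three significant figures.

C_s = 14.652 − 0.41022×8.65 + 0.007991×8.65² − 7.7774×10⁻⁵×8.65³ = 11.65 mg/L.

C_s ≈ 11.7 mg/L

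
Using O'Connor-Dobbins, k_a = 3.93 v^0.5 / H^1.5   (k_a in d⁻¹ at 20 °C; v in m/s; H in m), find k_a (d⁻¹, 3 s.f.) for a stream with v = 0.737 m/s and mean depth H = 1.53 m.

k_a = 3.93 × 0.737^0.5 / 1.53^1.5 = 3.93 × 0.8585 / 1.893 = 1.783 d⁻¹.

k_a ≈ 1.78 d⁻¹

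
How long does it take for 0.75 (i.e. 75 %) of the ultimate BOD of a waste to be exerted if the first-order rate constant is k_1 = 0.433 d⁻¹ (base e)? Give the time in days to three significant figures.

y/L₀ = 1 − e^(−k_1 t) = 0.75 ⇒ e^(−k_1 t) = 0.250
t = −ln(0.250) / 0.433 = 1.386 / 0.433 = 3.202 d.

t ≈ 3.20 d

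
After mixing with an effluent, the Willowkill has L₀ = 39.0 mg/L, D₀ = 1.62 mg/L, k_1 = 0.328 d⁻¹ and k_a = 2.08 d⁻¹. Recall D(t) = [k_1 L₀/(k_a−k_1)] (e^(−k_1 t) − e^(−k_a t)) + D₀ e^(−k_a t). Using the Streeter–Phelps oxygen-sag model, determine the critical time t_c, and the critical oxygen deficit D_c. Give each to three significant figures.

t_c ≈ 0.911 d; D_c ≈ 4.56 mg/L

t_c = [1/(k_a−k_1)] ln[(k_a/k_1)(1 − D₀(k_a−k_1)/(k_1 L₀))]
= [1/(2.08−0.328)] ln[(2.08/0.328)(1 − 1.62×1.752/(0.328×39.0))]
= (1/1.752) ln[6.341 × 0.7781] = 0.5708 × ln(4.934) = 0.5708 × 1.596 = 0.9111 d.
L(t_c) = L₀ e^(−k_1 t_c) = 39.0 × 0.7417 = 28.93 mg/L, and at the critical point k_a D_c = k_1 L, so D_c = (0.328/2.08) × 28.93 = 4.561 mg/L.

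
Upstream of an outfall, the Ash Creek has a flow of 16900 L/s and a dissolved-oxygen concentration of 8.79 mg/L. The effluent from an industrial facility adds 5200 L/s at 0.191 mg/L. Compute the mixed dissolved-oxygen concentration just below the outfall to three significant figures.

6.77 mg/L

Flow-weighted mixing: C = (Q_r C_r + Q_w C_w)/(Q_r + Q_w)
= (16900×8.79 + 5200×0.191)/(16900 + 5200) = 149500/22100 = 6.767 mg/L.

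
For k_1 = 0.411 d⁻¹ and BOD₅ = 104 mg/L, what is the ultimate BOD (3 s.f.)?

L₀ ≈ 119 mg/L

BOD₅ = L₀(1 − e^(−5k_1)) ⇒ L₀ = BOD₅ / (1 − e^(−5×0.411))
= 104 / (1 − 0.1281) = 104 / 0.8719 = 119.3 mg/L.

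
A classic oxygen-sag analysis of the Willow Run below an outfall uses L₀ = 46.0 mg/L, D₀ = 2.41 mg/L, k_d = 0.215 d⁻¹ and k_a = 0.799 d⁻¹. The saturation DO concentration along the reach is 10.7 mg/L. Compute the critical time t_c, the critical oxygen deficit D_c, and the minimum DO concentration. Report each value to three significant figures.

With k_a/k_d = 3.716 and 1 − D₀(k_a−k_d)/(k_d L₀) = 0.8577,
t_c = ln(3.716 × 0.8577) / (0.799 − 0.215) = ln(3.187) / 0.5840 = 1.159/0.5840 = 1.985 d.
L(t_c) = L₀ e^(−k_d t_c) = 46.0 × 0.6526 = 30.02 mg/L, and at the critical point k_a D_c = k_d L, so D_c = (0.215/0.799) × 30.02 = 8.078 mg/L.
Minimum DO = C_s − D_c = 10.7 − 8.078 = 2.622 mg/L.

t_c ≈ 1.98 d; D_c ≈ 8.08 mg/L; min DO ≈ 2.62 mg/L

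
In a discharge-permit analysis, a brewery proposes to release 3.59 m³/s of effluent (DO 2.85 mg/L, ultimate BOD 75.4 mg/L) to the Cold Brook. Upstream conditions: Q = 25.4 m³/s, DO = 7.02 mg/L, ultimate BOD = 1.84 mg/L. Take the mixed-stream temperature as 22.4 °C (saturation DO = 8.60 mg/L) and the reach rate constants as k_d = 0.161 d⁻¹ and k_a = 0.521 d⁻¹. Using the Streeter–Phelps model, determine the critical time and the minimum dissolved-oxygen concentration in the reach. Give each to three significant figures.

Mixed DO = (25.4×7.02 + 3.59×2.85)/(25.4+3.59) = 188.5/28.99 = 6.504 mg/L.
Mixed L₀ = (25.4×1.84 + 3.59×75.4)/(28.99) = 317.4/28.99 = 10.95 mg/L.
Initial deficit D₀ = C_s − DO₀ = 8.60 − 6.504 = 2.096 mg/L.
t_c = (1/0.3600) ln[(0.521/0.161)(1 − 2.096×0.3600/(0.161×10.95))] = 2.778 × ln(1.851) = 1.710 d.
D_c = (0.161/0.521) × 10.95 × e^(−0.161×1.710) = 0.3090 × 10.95 × 0.7594 = 2.569 mg/L.
Minimum DO = 8.60 − 2.569 = 6.031 mg/L.

t_c ≈ 1.71 d; minimum DO ≈ 6.03 mg/L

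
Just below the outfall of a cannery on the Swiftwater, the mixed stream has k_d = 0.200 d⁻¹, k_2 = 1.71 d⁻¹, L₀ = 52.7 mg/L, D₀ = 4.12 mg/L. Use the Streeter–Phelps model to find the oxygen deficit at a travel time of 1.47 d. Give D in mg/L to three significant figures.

k_d L₀/(k_2−k_d) = 0.200×52.7/(1.71−0.200) = 10.54/1.510 = 6.980 mg/L.
e^(−k_d t) = e^(−0.200×1.470) = 0.7453; e^(−k_2 t) = e^(−1.71×1.470) = 0.08097.
D = 6.980 × (0.7453 − 0.08097) + 4.12 × 0.08097 = 4.637 + 0.3336 = 4.971 mg/L.

D ≈ 4.97 mg/L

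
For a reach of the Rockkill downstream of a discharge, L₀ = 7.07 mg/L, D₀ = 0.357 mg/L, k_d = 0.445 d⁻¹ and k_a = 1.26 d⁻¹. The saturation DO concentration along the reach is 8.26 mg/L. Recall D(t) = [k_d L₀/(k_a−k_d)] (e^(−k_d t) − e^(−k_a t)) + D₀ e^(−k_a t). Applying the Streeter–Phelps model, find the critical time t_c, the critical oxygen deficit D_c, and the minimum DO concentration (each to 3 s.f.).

t_c ≈ 1.16 d; D_c ≈ 1.49 mg/L; min DO ≈ 6.77 mg/L

t_c = [1/(k_a−k_d)] ln[(k_a/k_d)(1 − D₀(k_a−k_d)/(k_d L₀))]
= [1/(1.26−0.445)] ln[(1.26/0.445)(1 − 0.357×0.8150/(0.445×7.07))]
= (1/0.8150) ln[2.831 × 0.9075] = 1.227 × ln(2.570) = 1.227 × 0.9438 = 1.158 d.
D_c = (k_d/k_a) L₀ e^(−k_d t_c) = (0.445/1.26) × 7.07 × e^(−0.445×1.158) = 0.3532 × 7.07 × 0.5973 = 1.491 mg/L.
Minimum DO = C_s − D_c = 8.26 − 1.491 = 6.769 mg/L.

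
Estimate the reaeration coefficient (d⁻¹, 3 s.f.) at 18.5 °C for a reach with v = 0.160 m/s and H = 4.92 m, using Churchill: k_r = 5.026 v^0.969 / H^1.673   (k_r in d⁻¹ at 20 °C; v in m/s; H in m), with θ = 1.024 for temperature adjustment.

k_r(20) = 5.026 × 0.160^0.969 / 4.92^1.673 = 5.026 × 0.1694 / 14.38 = 0.05920 d⁻¹.
k_r(18.5) = 0.05920 × 1.024^(18.5−20) = 0.05920 × 0.9651 = 0.05714 d⁻¹.

k_r ≈ 0.0571 d⁻¹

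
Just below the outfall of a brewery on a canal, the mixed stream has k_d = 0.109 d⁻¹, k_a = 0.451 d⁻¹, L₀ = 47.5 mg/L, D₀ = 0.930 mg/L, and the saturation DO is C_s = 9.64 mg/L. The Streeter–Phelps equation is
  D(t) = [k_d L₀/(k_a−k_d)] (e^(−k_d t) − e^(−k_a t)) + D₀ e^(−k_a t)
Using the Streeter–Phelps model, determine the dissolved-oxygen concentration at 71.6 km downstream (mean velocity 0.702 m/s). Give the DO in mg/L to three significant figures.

Travel time t = x/v = 71.6 km / (0.702 m/s) = 71600 m / 0.702 m/s = 102000 s = 1.180 d.
k_d L₀/(k_a−k_d) = 0.109×47.5/(0.451−0.109) = 5.178/0.3420 = 15.14 mg/L.
e^(−k_d t) = e^(−0.109×1.180) = 0.8793; e^(−k_a t) = e^(−0.451×1.180) = 0.5872.
D = 15.14 × (0.8793 − 0.5872) + 0.930 × 0.5872 = 4.422 + 0.5461 = 4.968 mg/L.
DO = C_s − D = 9.64 − 4.968 = 4.672 mg/L.

DO ≈ 4.67 mg/L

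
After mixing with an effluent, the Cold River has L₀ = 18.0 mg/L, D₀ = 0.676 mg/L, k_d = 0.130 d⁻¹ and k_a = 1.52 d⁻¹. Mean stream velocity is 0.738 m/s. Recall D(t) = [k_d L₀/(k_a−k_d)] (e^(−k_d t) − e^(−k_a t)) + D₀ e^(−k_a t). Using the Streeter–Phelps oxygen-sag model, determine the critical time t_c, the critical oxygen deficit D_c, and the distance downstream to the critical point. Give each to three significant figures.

With k_a/k_d = 11.69 and 1 − D₀(k_a−k_d)/(k_d L₀) = 0.5984,
t_c = ln(11.69 × 0.5984) / (1.52 − 0.130) = ln(6.997) / 1.390 = 1.946/1.390 = 1.400 d.
D_c = (k_d/k_a) L₀ e^(−k_d t_c) = (0.130/1.52) × 18.0 × e^(−0.130×1.400) = 0.08553 × 18.0 × 0.8336 = 1.283 mg/L.
x_c = v t_c = 0.738 m/s × 1.400 d × 86400 s/d = 89250 m ≈ 89.2 km.

t_c ≈ 1.40 d; D_c ≈ 1.28 mg/L; x_c ≈ 89.2 km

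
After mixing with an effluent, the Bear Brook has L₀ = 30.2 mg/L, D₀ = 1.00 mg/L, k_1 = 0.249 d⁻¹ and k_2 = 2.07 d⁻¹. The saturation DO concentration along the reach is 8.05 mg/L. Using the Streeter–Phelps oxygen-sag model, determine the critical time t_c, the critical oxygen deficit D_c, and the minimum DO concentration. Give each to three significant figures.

With k_2/k_1 = 8.313 and 1 − D₀(k_2−k_1)/(k_1 L₀) = 0.7578,
t_c = ln(8.313 × 0.7578) / (2.07 − 0.249) = ln(6.300) / 1.821 = 1.841/1.821 = 1.011 d.
D_c = (k_1/k_2) L₀ e^(−k_1 t_c) = (0.249/2.07) × 30.2 × e^(−0.249×1.011) = 0.1203 × 30.2 × 0.7775 = 2.824 mg/L.
Minimum DO = C_s − D_c = 8.05 − 2.824 = 5.226 mg/L.

t_c ≈ 1.01 d; D_c ≈ 2.82 mg/L; min DO ≈ 5.23 mg/L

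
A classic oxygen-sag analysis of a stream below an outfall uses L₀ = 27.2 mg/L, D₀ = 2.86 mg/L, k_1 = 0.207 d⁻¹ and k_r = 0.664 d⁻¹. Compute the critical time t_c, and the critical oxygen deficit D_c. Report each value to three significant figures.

At the critical point dD/dt = 0, so k_1 L₀ e^(−k_1 t) = k_r D. Substituting D(t) from the Streeter–Phelps equation and solving for t gives
t_c = ln[(k_r/k_1)(1 − D₀(k_r−k_1)/(k_1 L₀))] / (k_r−k_1).
Here k_r−k_1 = 0.4570 d⁻¹ and 1 − D₀(k_r−k_1)/(k_1 L₀) = 1 − 2.86×0.4570/(0.207×27.2) = 0.7679, so
t_c = ln(3.208 × 0.7679) / 0.4570 = 0.9014 / 0.4570 = 1.972 d.
L(t_c) = L₀ e^(−k_1 t_c) = 27.2 × 0.6648 = 18.08 mg/L, and at the critical point k_r D_c = k_1 L, so D_c = (0.207/0.664) × 18.08 = 5.637 mg/L.

t_c ≈ 1.97 d; D_c ≈ 5.64 mg/L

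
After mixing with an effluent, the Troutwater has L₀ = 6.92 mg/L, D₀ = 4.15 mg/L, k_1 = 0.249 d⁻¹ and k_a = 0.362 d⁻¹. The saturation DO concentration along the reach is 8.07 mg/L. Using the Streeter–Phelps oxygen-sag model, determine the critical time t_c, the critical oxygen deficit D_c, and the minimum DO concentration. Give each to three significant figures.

t_c ≈ 0.500 d; D_c ≈ 4.20 mg/L; min DO ≈ 3.87 mg/L

With k_a/k_1 = 1.454 and 1 − D₀(k_a−k_1)/(k_1 L₀) = 0.7278,
t_c = ln(1.454 × 0.7278) / (0.362 − 0.249) = ln(1.058) / 0.1130 = 0.05652/0.1130 = 0.5002 d.
L(t_c) = L₀ e^(−k_1 t_c) = 6.92 × 0.8829 = 6.110 mg/L, and at the critical point k_a D_c = k_1 L, so D_c = (0.249/0.362) × 6.110 = 4.203 mg/L.
Minimum DO = C_s − D_c = 8.07 − 4.203 = 3.867 mg/L.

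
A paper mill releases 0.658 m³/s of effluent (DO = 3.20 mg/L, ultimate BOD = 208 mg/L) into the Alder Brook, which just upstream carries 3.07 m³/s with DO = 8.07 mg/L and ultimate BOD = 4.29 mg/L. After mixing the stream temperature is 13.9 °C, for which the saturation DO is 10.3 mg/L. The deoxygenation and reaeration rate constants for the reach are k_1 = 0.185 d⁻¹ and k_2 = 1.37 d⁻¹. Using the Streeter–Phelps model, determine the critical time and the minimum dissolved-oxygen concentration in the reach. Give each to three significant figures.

t_c ≈ 1.12 d; minimum DO ≈ 5.88 mg/L

Mixed DO = (3.07×8.07 + 0.658×3.20)/(3.07+0.658) = 26.88/3.728 = 7.210 mg/L.
Mixed L₀ = (3.07×4.29 + 0.658×208)/(3.728) = 150.0/3.728 = 40.25 mg/L.
Initial deficit D₀ = C_s − DO₀ = 10.3 − 7.210 = 3.090 mg/L.
t_c = (1/1.185) ln[(1.37/0.185)(1 − 3.090×1.185/(0.185×40.25))] = 0.8439 × ln(3.764) = 1.119 d.
D_c = (0.185/1.37) × 40.25 × e^(−0.185×1.119) = 0.1350 × 40.25 × 0.8131 = 4.419 mg/L.
Minimum DO = 10.3 − 4.419 = 5.881 mg/L.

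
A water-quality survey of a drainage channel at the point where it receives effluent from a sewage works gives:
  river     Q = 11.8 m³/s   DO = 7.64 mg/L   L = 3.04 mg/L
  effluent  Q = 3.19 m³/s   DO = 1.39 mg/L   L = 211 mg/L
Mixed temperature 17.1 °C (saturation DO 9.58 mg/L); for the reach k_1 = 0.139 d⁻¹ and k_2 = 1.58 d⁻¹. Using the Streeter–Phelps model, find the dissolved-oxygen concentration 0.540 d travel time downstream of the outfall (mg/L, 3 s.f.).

Mixed DO = (11.8×7.64 + 3.19×1.39)/(11.8+3.19) = 94.59/14.99 = 6.310 mg/L.
Mixed L₀ = (11.8×3.04 + 3.19×211)/(14.99) = 709.0/14.99 = 47.30 mg/L.
Initial deficit D₀ = C_s − DO₀ = 9.58 − 6.310 = 3.270 mg/L.
D(0.540) = [0.139×47.30/(1.58−0.139)](e^(−0.139×0.540) − e^(−1.58×0.540)) + 3.270 e^(−1.58×0.540)
= 4.562 × (0.9277 − 0.4260) + 3.270 × 0.4260 = 3.682 mg/L.
DO = 9.58 − 3.682 = 5.898 mg/L.

DO ≈ 5.90 mg/L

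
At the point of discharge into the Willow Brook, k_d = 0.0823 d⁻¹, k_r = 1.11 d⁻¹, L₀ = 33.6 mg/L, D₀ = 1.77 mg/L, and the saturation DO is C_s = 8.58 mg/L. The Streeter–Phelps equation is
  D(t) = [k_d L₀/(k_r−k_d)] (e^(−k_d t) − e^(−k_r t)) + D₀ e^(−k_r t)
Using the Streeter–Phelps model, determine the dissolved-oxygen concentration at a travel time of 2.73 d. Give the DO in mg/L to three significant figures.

k_d L₀/(k_r−k_d) = 0.0823×33.6/(1.11−0.0823) = 2.765/1.028 = 2.691 mg/L.
e^(−k_d t) = e^(−0.0823×2.730) = 0.7988; e^(−k_r t) = e^(−1.11×2.730) = 0.04830.
D = 2.691 × (0.7988 − 0.04830) + 1.77 × 0.04830 = 2.019 + 0.08549 = 2.105 mg/L.
DO = C_s − D = 8.58 − 2.105 = 6.475 mg/L.

DO ≈ 6.48 mg/L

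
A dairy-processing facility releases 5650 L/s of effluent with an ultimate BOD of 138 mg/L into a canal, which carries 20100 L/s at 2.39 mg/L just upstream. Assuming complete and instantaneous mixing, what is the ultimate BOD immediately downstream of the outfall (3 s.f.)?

Flow-weighted mixing: C = (Q_r C_r + Q_w C_w)/(Q_r + Q_w)
= (20100×2.39 + 5650×138)/(20100 + 5650) = 827700/25750 = 32.15 mg/L.

32.1 mg/L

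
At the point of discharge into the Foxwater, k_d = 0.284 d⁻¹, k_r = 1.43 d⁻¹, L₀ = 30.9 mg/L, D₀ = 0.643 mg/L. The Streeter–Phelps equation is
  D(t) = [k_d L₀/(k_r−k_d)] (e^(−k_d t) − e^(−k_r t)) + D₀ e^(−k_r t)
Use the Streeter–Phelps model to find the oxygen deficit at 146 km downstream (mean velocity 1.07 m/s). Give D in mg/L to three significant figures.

Travel time t = x/v = 146 km / (1.07 m/s) = 146000 m / 1.07 m/s = 136400 s = 1.579 d.
k_d L₀/(k_r−k_d) = 0.284×30.9/(1.43−0.284) = 8.776/1.146 = 7.658 mg/L.
e^(−k_d t) = e^(−0.284×1.579) = 0.6386; e^(−k_r t) = e^(−1.43×1.579) = 0.1045.
D = 7.658 × (0.6386 − 0.1045) + 0.643 × 0.1045 = 4.090 + 0.06721 = 4.157 mg/L.

D ≈ 4.16 mg/L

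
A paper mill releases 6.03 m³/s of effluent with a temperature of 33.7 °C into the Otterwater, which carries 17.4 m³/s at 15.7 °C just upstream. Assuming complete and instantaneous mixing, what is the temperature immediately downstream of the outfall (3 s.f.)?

Flow-weighted mixing: C = (Q_r C_r + Q_w C_w)/(Q_r + Q_w)
= (17.4×15.7 + 6.03×33.7)/(17.4 + 6.03) = 476.4/23.43 = 20.33 °C.

20.3 °C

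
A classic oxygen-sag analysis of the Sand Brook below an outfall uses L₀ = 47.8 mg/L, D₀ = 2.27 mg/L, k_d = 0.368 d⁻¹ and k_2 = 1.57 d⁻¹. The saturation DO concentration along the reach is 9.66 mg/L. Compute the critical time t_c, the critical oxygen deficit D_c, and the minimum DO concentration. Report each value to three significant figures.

t_c = [1/(k_2−k_d)] ln[(k_2/k_d)(1 − D₀(k_2−k_d)/(k_d L₀))]
= [1/(1.57−0.368)] ln[(1.57/0.368)(1 − 2.27×1.202/(0.368×47.8))]
= (1/1.202) ln[4.266 × 0.8449] = 0.8319 × ln(3.605) = 0.8319 × 1.282 = 1.067 d.
L(t_c) = L₀ e^(−k_d t_c) = 47.8 × 0.6753 = 32.28 mg/L, and at the critical point k_2 D_c = k_d L, so D_c = (0.368/1.57) × 32.28 = 7.566 mg/L.
Minimum DO = C_s − D_c = 9.66 − 7.566 = 2.094 mg/L.

t_c ≈ 1.07 d; D_c ≈ 7.57 mg/L; min DO ≈ 2.09 mg/L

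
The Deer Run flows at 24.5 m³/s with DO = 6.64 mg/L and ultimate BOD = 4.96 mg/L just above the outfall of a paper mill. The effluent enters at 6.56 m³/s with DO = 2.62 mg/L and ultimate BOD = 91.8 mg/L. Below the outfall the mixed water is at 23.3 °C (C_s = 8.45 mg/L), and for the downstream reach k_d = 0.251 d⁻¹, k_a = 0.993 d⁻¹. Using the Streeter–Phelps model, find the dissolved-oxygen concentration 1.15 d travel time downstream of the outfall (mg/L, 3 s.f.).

DO ≈ 4.21 mg/L

Mixed DO = (24.5×6.64 + 6.56×2.62)/(24.5+6.56) = 179.9/31.06 = 5.791 mg/L.
Mixed L₀ = (24.5×4.96 + 6.56×91.8)/(31.06) = 723.7/31.06 = 23.30 mg/L.
Initial deficit D₀ = C_s − DO₀ = 8.45 − 5.791 = 2.659 mg/L.
D(1.15) = [0.251×23.30/(0.993−0.251)](e^(−0.251×1.15) − e^(−0.993×1.15)) + 2.659 e^(−0.993×1.15)
= 7.882 × (0.7493 − 0.3192) + 2.659 × 0.3192 = 4.239 mg/L.
DO = 8.45 − 4.239 = 4.211 mg/L.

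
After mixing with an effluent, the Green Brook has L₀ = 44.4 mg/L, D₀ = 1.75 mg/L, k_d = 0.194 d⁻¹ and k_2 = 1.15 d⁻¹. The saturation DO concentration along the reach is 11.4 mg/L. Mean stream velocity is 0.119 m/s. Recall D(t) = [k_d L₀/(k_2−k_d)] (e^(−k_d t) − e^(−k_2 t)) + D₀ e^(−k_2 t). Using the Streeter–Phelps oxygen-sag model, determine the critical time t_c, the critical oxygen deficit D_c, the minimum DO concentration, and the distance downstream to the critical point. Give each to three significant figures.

t_c ≈ 1.64 d; D_c ≈ 5.45 mg/L; min DO ≈ 5.95 mg/L; x_c ≈ 16.8 km

With k_2/k_d = 5.928 and 1 − D₀(k_2−k_d)/(k_d L₀) = 0.8058,
t_c = ln(5.928 × 0.8058) / (1.15 − 0.194) = ln(4.776) / 0.9560 = 1.564/0.9560 = 1.636 d.
L(t_c) = L₀ e^(−k_d t_c) = 44.4 × 0.7281 = 32.33 mg/L, and at the critical point k_2 D_c = k_d L, so D_c = (0.194/1.15) × 32.33 = 5.454 mg/L.
Minimum DO = C_s − D_c = 11.4 − 5.454 = 5.946 mg/L.
x_c = v t_c = 0.119 m/s × 1.636 d × 86400 s/d = 16820 m ≈ 16.8 km.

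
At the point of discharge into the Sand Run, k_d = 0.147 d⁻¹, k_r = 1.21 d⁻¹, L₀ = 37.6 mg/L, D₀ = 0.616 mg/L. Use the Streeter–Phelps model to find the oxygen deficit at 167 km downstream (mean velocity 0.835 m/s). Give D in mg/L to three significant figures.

D ≈ 3.42 mg/L

Travel time t = x/v = 167 km / (0.835 m/s) = 167000 m / 0.835 m/s = 200000 s = 2.315 d.
k_d L₀/(k_r−k_d) = 0.147×37.6/(1.21−0.147) = 5.527/1.063 = 5.200 mg/L.
e^(−k_d t) = e^(−0.147×2.315) = 0.7116; e^(−k_r t) = e^(−1.21×2.315) = 0.06075.
D = 5.200 × (0.7116 − 0.06075) + 0.616 × 0.06075 = 3.384 + 0.03742 = 3.421 mg/L.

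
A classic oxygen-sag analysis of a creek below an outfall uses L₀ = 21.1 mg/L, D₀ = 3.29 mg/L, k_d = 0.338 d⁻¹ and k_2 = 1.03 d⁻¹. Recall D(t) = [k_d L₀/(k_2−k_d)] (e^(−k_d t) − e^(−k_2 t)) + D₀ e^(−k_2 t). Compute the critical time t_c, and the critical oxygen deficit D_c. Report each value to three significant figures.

t_c ≈ 1.05 d; D_c ≈ 4.85 mg/L

With k_2/k_d = 3.047 and 1 − D₀(k_2−k_d)/(k_d L₀) = 0.6808,
t_c = ln(3.047 × 0.6808) / (1.03 − 0.338) = ln(2.075) / 0.6920 = 0.7297/0.6920 = 1.055 d.
L(t_c) = L₀ e^(−k_d t_c) = 21.1 × 0.7002 = 14.77 mg/L, and at the critical point k_2 D_c = k_d L, so D_c = (0.338/1.03) × 14.77 = 4.848 mg/L.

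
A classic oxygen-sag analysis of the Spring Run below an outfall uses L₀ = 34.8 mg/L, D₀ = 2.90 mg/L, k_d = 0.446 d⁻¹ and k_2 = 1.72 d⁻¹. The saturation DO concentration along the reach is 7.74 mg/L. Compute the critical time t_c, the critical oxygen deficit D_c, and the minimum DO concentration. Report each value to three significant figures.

With k_2/k_d = 3.857 and 1 − D₀(k_2−k_d)/(k_d L₀) = 0.7620,
t_c = ln(3.857 × 0.7620) / (1.72 − 0.446) = ln(2.938) / 1.274 = 1.078/1.274 = 0.8461 d.
D_c = (k_d/k_2) L₀ e^(−k_d t_c) = (0.446/1.72) × 34.8 × e^(−0.446×0.8461) = 0.2593 × 34.8 × 0.6857 = 6.187 mg/L.
Minimum DO = C_s − D_c = 7.74 − 6.187 = 1.553 mg/L.

t_c ≈ 0.846 d; D_c ≈ 6.19 mg/L; min DO ≈ 1.55 mg/L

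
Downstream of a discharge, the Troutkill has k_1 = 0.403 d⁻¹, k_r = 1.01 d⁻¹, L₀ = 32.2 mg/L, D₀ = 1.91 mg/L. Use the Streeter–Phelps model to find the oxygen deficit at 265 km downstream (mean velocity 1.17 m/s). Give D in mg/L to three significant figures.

Travel time t = x/v = 265 km / (1.17 m/s) = 265000 m / 1.17 m/s = 226500 s = 2.621 d.
k_1 L₀/(k_r−k_1) = 0.403×32.2/(1.01−0.403) = 12.98/0.6070 = 21.38 mg/L.
e^(−k_1 t) = e^(−0.403×2.621) = 0.3477; e^(−k_r t) = e^(−1.01×2.621) = 0.07081.
D = 21.38 × (0.3477 − 0.07081) + 1.91 × 0.07081 = 5.919 + 0.1353 = 6.054 mg/L.

D ≈ 6.05 mg/L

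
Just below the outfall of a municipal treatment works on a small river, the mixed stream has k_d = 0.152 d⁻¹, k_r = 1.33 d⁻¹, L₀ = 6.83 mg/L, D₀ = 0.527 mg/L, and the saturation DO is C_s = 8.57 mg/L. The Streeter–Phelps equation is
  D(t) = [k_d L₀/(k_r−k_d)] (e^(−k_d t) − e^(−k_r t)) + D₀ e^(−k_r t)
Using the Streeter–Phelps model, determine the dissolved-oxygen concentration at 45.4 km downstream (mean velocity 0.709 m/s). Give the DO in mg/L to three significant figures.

Travel time t = x/v = 45.4 km / (0.709 m/s) = 45400 m / 0.709 m/s = 64030 s = 0.7411 d.
k_d L₀/(k_r−k_d) = 0.152×6.83/(1.33−0.152) = 1.038/1.178 = 0.8813 mg/L.
e^(−k_d t) = e^(−0.152×0.7411) = 0.8935; e^(−k_r t) = e^(−1.33×0.7411) = 0.3732.
D = 0.8813 × (0.8935 − 0.3732) + 0.527 × 0.3732 = 0.4585 + 0.1967 = 0.6552 mg/L.
DO = C_s − D = 8.57 − 0.6552 = 7.915 mg/L.

DO ≈ 7.91 mg/L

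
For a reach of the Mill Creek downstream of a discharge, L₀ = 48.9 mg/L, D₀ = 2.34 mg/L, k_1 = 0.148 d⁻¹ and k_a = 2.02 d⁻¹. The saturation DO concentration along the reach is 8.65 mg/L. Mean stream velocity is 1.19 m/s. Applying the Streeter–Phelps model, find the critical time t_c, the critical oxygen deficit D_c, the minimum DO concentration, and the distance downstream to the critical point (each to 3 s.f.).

t_c ≈ 0.900 d; D_c ≈ 3.14 mg/L; min DO ≈ 5.51 mg/L; x_c ≈ 92.5 km

t_c = [1/(k_a−k_1)] ln[(k_a/k_1)(1 − D₀(k_a−k_1)/(k_1 L₀))]
= [1/(2.02−0.148)] ln[(2.02/0.148)(1 − 2.34×1.872/(0.148×48.9))]
= (1/1.872) ln[13.65 × 0.3947] = 0.5342 × ln(5.387) = 0.5342 × 1.684 = 0.8996 d.
L(t_c) = L₀ e^(−k_1 t_c) = 48.9 × 0.8753 = 42.80 mg/L, and at the critical point k_a D_c = k_1 L, so D_c = (0.148/2.02) × 42.80 = 3.136 mg/L.
Minimum DO = C_s − D_c = 8.65 − 3.136 = 5.514 mg/L.
x_c = v t_c = 1.19 m/s × 0.8996 d × 86400 s/d = 92490 m ≈ 92.5 km.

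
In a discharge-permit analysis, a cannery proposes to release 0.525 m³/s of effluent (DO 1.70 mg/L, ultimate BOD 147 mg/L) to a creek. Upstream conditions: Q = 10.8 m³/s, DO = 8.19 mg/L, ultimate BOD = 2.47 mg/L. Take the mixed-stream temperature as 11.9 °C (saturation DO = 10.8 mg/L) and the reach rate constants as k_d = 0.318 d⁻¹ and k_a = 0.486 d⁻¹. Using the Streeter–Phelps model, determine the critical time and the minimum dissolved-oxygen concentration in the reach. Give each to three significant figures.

t_c ≈ 1.43 d; minimum DO ≈ 6.99 mg/L

Mixed DO = (10.8×8.19 + 0.525×1.70)/(10.8+0.525) = 89.34/11.33 = 7.889 mg/L.
Mixed L₀ = (10.8×2.47 + 0.525×147)/(11.33) = 103.9/11.33 = 9.170 mg/L.
Initial deficit D₀ = C_s − DO₀ = 10.8 − 7.889 = 2.911 mg/L.
t_c = (1/0.1680) ln[(0.486/0.318)(1 − 2.911×0.1680/(0.318×9.170))] = 5.952 × ln(1.272) = 1.432 d.
D_c = (0.318/0.486) × 9.170 × e^(−0.318×1.432) = 0.6543 × 9.170 × 0.6342 = 3.805 mg/L.
Minimum DO = 10.8 − 3.805 = 6.995 mg/L.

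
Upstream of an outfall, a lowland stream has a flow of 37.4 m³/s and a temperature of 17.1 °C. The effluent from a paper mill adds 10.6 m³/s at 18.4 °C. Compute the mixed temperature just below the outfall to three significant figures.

17.4 °C

Flow-weighted mixing: C = (Q_r C_r + Q_w C_w)/(Q_r + Q_w)
= (37.4×17.1 + 10.6×18.4)/(37.4 + 10.6) = 834.6/48.00 = 17.39 °C.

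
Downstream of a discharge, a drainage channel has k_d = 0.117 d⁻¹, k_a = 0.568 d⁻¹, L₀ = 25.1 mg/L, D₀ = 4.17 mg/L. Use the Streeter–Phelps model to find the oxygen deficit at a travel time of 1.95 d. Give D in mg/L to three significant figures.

k_d L₀/(k_a−k_d) = 0.117×25.1/(0.568−0.117) = 2.937/0.4510 = 6.512 mg/L.
e^(−k_d t) = e^(−0.117×1.950) = 0.7960; e^(−k_a t) = e^(−0.568×1.950) = 0.3304.
D = 6.512 × (0.7960 − 0.3304) + 4.17 × 0.3304 = 3.032 + 1.378 = 4.410 mg/L.

D ≈ 4.41 mg/L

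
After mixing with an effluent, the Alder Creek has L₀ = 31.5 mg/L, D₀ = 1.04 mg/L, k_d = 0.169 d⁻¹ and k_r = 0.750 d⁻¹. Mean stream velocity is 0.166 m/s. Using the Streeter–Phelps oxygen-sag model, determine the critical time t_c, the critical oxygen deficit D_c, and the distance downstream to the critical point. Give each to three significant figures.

t_c = [1/(k_r−k_d)] ln[(k_r/k_d)(1 − D₀(k_r−k_d)/(k_d L₀))]
= [1/(0.750−0.169)] ln[(0.750/0.169)(1 − 1.04×0.5810/(0.169×31.5))]
= (1/0.5810) ln[4.438 × 0.8865] = 1.721 × ln(3.934) = 1.721 × 1.370 = 2.357 d.
L(t_c) = L₀ e^(−k_d t_c) = 31.5 × 0.6714 = 21.15 mg/L, and at the critical point k_r D_c = k_d L, so D_c = (0.169/0.750) × 21.15 = 4.765 mg/L.
x_c = v t_c = 0.166 m/s × 2.357 d × 86400 s/d = 33810 m ≈ 33.8 km.

t_c ≈ 2.36 d; D_c ≈ 4.77 mg/L; x_c ≈ 33.8 km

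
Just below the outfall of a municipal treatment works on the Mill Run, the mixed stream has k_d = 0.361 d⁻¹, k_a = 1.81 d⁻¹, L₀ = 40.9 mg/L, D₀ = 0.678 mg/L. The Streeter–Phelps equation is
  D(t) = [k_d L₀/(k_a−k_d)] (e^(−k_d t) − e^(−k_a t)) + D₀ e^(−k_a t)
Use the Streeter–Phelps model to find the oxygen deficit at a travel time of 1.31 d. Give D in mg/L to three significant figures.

D ≈ 5.46 mg/L

k_d L₀/(k_a−k_d) = 0.361×40.9/(1.81−0.361) = 14.76/1.449 = 10.19 mg/L.
e^(−k_d t) = e^(−0.361×1.310) = 0.6232; e^(−k_a t) = e^(−1.81×1.310) = 0.09338.
D = 10.19 × (0.6232 − 0.09338) + 0.678 × 0.09338 = 5.399 + 0.06331 = 5.462 mg/L.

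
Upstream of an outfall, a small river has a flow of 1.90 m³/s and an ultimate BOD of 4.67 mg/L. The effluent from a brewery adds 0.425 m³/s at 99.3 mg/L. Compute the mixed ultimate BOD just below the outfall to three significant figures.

Flow-weighted mixing: C = (Q_r C_r + Q_w C_w)/(Q_r + Q_w)
= (1.90×4.67 + 0.425×99.3)/(1.90 + 0.425) = 51.08/2.325 = 21.97 mg/L.

22.0 mg/L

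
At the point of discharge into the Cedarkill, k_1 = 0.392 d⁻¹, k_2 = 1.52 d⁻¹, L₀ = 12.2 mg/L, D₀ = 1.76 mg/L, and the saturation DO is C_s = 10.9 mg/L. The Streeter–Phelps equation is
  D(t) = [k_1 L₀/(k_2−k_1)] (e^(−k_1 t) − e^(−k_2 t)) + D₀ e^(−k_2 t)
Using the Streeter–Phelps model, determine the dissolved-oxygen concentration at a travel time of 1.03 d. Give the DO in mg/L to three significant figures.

DO ≈ 8.59 mg/L

k_1 L₀/(k_2−k_1) = 0.392×12.2/(1.52−0.392) = 4.782/1.128 = 4.240 mg/L.
e^(−k_1 t) = e^(−0.392×1.030) = 0.6678; e^(−k_2 t) = e^(−1.52×1.030) = 0.2090.
D = 4.240 × (0.6678 − 0.2090) + 1.76 × 0.2090 = 1.945 + 0.3678 = 2.313 mg/L.
DO = C_s − D = 10.9 − 2.313 = 8.587 mg/L.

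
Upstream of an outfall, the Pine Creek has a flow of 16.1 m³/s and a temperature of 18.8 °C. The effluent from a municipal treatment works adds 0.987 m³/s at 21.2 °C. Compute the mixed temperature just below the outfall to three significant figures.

18.9 °C

Flow-weighted mixing: C = (Q_r C_r + Q_w C_w)/(Q_r + Q_w)
= (16.1×18.8 + 0.987×21.2)/(16.1 + 0.987) = 323.6/17.09 = 18.94 °C.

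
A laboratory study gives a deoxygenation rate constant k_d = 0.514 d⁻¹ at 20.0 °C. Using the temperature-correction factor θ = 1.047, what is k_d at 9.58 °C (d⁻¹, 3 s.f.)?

k_d ≈ 0.319 d⁻¹

k_d(T₂) = k_d(T₁) · θ^(T₂−T₁) = 0.514 × 1.047^(9.58−20.0)
= 0.514 × 1.047^-10.4 = 0.514 × 0.6197 = 0.3185 d⁻¹.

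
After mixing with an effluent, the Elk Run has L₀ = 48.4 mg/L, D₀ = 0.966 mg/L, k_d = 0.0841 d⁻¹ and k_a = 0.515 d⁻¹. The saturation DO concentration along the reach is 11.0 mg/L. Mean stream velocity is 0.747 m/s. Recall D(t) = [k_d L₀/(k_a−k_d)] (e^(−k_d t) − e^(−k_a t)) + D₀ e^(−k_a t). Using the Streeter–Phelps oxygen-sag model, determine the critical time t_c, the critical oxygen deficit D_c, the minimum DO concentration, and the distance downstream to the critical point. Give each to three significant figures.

t_c ≈ 3.96 d; D_c ≈ 5.67 mg/L; min DO ≈ 5.33 mg/L; x_c ≈ 255 km

With k_a/k_d = 6.124 and 1 − D₀(k_a−k_d)/(k_d L₀) = 0.8977,
t_c = ln(6.124 × 0.8977) / (0.515 − 0.0841) = ln(5.497) / 0.4309 = 1.704/0.4309 = 3.955 d.
L(t_c) = L₀ e^(−k_d t_c) = 48.4 × 0.7170 = 34.70 mg/L, and at the critical point k_a D_c = k_d L, so D_c = (0.0841/0.515) × 34.70 = 5.667 mg/L.
Minimum DO = C_s − D_c = 11.0 − 5.667 = 5.333 mg/L.
x_c = v t_c = 0.747 m/s × 3.955 d × 86400 s/d = 255300 m ≈ 255 km.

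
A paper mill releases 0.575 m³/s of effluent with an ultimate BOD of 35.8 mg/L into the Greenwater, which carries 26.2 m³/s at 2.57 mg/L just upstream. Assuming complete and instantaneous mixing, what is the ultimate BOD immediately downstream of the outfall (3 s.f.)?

3.28 mg/L

Flow-weighted mixing: C = (Q_r C_r + Q_w C_w)/(Q_r + Q_w)
= (26.2×2.57 + 0.575×35.8)/(26.2 + 0.575) = 87.92/26.77 = 3.284 mg/L.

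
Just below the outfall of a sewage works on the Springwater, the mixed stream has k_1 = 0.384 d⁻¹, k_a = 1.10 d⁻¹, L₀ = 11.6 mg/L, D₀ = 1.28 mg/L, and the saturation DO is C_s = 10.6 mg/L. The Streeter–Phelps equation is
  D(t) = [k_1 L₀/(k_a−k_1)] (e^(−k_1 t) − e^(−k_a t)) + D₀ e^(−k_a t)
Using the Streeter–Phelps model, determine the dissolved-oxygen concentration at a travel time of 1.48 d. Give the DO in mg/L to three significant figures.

DO ≈ 8.05 mg/L

k_1 L₀/(k_a−k_1) = 0.384×11.6/(1.10−0.384) = 4.454/0.7160 = 6.221 mg/L.
e^(−k_1 t) = e^(−0.384×1.480) = 0.5665; e^(−k_a t) = e^(−1.10×1.480) = 0.1963.
D = 6.221 × (0.5665 − 0.1963) + 1.28 × 0.1963 = 2.303 + 0.2513 = 2.554 mg/L.
DO = C_s − D = 10.6 − 2.554 = 8.046 mg/L.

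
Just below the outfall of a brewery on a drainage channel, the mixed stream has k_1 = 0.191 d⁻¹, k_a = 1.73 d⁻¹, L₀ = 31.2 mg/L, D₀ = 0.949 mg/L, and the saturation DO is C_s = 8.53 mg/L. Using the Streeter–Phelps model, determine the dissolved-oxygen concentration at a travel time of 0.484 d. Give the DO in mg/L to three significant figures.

DO ≈ 6.27 mg/L

k_1 L₀/(k_a−k_1) = 0.191×31.2/(1.73−0.191) = 5.959/1.539 = 3.872 mg/L.
e^(−k_1 t) = e^(−0.191×0.4840) = 0.9117; e^(−k_a t) = e^(−1.73×0.4840) = 0.4329.
D = 3.872 × (0.9117 − 0.4329) + 0.949 × 0.4329 = 1.854 + 0.4108 = 2.265 mg/L.
DO = C_s − D = 8.53 − 2.265 = 6.265 mg/L.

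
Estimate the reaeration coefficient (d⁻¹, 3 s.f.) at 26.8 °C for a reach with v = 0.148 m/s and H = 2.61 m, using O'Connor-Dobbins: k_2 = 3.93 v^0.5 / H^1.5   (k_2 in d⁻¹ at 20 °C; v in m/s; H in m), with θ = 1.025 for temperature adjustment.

k_2 ≈ 0.424 d⁻¹

k_2(20) = 3.93 × 0.148^0.5 / 2.61^1.5 = 3.93 × 0.3847 / 4.217 = 0.3586 d⁻¹.
k_2(26.8) = 0.3586 × 1.025^(26.8−20) = 0.3586 × 1.183 = 0.4241 d⁻¹.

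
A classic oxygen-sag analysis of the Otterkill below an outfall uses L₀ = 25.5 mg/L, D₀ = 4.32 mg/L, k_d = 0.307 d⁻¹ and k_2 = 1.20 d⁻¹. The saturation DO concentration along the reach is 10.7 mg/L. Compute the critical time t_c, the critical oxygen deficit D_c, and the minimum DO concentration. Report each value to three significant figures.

t_c ≈ 0.766 d; D_c ≈ 5.16 mg/L; min DO ≈ 5.54 mg/L

At the critical point dD/dt = 0, so k_d L₀ e^(−k_d t) = k_2 D. Substituting D(t) from the Streeter–Phelps equation and solving for t gives
t_c = ln[(k_2/k_d)(1 − D₀(k_2−k_d)/(k_d L₀))] / (k_2−k_d).
Here k_2−k_d = 0.8930 d⁻¹ and 1 − D₀(k_2−k_d)/(k_d L₀) = 1 − 4.32×0.8930/(0.307×25.5) = 0.5072, so
t_c = ln(3.909 × 0.5072) / 0.8930 = 0.6844 / 0.8930 = 0.7664 d.
L(t_c) = L₀ e^(−k_d t_c) = 25.5 × 0.7903 = 20.15 mg/L, and at the critical point k_2 D_c = k_d L, so D_c = (0.307/1.20) × 20.15 = 5.156 mg/L.
Minimum DO = C_s − D_c = 10.7 − 5.156 = 5.544 mg/L.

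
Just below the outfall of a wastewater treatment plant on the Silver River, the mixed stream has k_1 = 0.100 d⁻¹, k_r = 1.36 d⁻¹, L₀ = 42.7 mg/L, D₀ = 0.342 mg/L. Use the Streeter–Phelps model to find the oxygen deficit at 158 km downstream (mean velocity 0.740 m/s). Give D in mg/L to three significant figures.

Travel time t = x/v = 158 km / (0.740 m/s) = 158000 m / 0.740 m/s = 213500 s = 2.471 d.
k_1 L₀/(k_r−k_1) = 0.100×42.7/(1.36−0.100) = 4.270/1.260 = 3.389 mg/L.
e^(−k_1 t) = e^(−0.100×2.471) = 0.7810; e^(−k_r t) = e^(−1.36×2.471) = 0.03471.
D = 3.389 × (0.7810 − 0.03471) + 0.342 × 0.03471 = 2.529 + 0.01187 = 2.541 mg/L.

D ≈ 2.54 mg/L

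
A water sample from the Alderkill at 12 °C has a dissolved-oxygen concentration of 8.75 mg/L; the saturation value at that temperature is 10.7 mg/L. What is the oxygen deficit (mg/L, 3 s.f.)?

D = C_s − C = 10.7 − 8.75 = 1.95 mg/L.

D ≈ 1.95 mg/L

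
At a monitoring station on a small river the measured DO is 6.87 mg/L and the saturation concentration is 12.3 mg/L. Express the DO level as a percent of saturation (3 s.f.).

55.9 % saturation

% saturation = C/C_s × 100 = 6.87/12.3 × 100 = 55.9 %.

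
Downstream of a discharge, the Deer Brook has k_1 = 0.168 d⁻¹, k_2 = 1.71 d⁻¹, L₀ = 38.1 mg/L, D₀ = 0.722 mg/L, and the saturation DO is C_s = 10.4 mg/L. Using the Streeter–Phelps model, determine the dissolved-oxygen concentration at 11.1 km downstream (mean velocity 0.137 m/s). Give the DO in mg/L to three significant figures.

DO ≈ 7.54 mg/L

Travel time t = x/v = 11.1 km / (0.137 m/s) = 11100 m / 0.137 m/s = 81020 s = 0.9378 d.
k_1 L₀/(k_2−k_1) = 0.168×38.1/(1.71−0.168) = 6.401/1.542 = 4.151 mg/L.
e^(−k_1 t) = e^(−0.168×0.9378) = 0.8542; e^(−k_2 t) = e^(−1.71×0.9378) = 0.2012.
D = 4.151 × (0.8542 − 0.2012) + 0.722 × 0.2012 = 2.711 + 0.1453 = 2.856 mg/L.
DO = C_s − D = 10.4 − 2.856 = 7.544 mg/L.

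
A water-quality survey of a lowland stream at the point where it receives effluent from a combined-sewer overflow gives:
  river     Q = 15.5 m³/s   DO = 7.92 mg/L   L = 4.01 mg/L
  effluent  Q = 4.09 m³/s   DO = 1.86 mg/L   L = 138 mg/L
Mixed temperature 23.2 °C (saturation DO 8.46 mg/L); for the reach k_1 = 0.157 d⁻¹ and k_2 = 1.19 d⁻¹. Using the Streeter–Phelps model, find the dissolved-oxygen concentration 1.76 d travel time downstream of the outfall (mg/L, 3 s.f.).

Mixed DO = (15.5×7.92 + 4.09×1.86)/(15.5+4.09) = 130.4/19.59 = 6.655 mg/L.
Mixed L₀ = (15.5×4.01 + 4.09×138)/(19.59) = 626.6/19.59 = 31.98 mg/L.
Initial deficit D₀ = C_s − DO₀ = 8.46 − 6.655 = 1.805 mg/L.
D(1.76) = [0.157×31.98/(1.19−0.157)](e^(−0.157×1.76) − e^(−1.19×1.76)) + 1.805 e^(−1.19×1.76)
= 4.861 × (0.7586 − 0.1231) + 1.805 × 0.1231 = 3.311 mg/L.
DO = 8.46 − 3.311 = 5.149 mg/L.

DO ≈ 5.15 mg/L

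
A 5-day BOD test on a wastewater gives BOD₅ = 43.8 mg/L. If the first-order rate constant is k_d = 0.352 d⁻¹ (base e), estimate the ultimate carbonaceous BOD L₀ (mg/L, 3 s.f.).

BOD₅ = L₀(1 − e^(−5k_d)) ⇒ L₀ = BOD₅ / (1 − e^(−5×0.352))
= 43.8 / (1 − 0.1720) = 43.8 / 0.8280 = 52.90 mg/L.

L₀ ≈ 52.9 mg/L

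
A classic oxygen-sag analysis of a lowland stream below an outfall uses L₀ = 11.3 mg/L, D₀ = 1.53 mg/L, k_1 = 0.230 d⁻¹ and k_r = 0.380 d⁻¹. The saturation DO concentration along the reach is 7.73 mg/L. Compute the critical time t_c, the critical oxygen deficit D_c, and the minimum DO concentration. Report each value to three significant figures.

t_c ≈ 2.73 d; D_c ≈ 3.65 mg/L; min DO ≈ 4.08 mg/L

At the critical point dD/dt = 0, so k_1 L₀ e^(−k_1 t) = k_r D. Substituting D(t) from the Streeter–Phelps equation and solving for t gives
t_c = ln[(k_r/k_1)(1 − D₀(k_r−k_1)/(k_1 L₀))] / (k_r−k_1).
Here k_r−k_1 = 0.1500 d⁻¹ and 1 − D₀(k_r−k_1)/(k_1 L₀) = 1 − 1.53×0.1500/(0.230×11.3) = 0.9117, so
t_c = ln(1.652 × 0.9117) / 0.1500 = 0.4096 / 0.1500 = 2.731 d.
D_c = (k_1/k_r) L₀ e^(−k_1 t_c) = (0.230/0.380) × 11.3 × e^(−0.230×2.731) = 0.6053 × 11.3 × 0.5336 = 3.649 mg/L.
Minimum DO = C_s − D_c = 7.73 − 3.649 = 4.081 mg/L.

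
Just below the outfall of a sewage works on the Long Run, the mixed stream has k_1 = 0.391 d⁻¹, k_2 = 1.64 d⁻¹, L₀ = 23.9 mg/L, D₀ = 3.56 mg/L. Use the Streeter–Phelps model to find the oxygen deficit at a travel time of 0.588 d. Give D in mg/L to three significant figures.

k_1 L₀/(k_2−k_1) = 0.391×23.9/(1.64−0.391) = 9.345/1.249 = 7.482 mg/L.
e^(−k_1 t) = e^(−0.391×0.5880) = 0.7946; e^(−k_2 t) = e^(−1.64×0.5880) = 0.3812.
D = 7.482 × (0.7946 − 0.3812) + 3.56 × 0.3812 = 3.093 + 1.357 = 4.450 mg/L.

D ≈ 4.45 mg/L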